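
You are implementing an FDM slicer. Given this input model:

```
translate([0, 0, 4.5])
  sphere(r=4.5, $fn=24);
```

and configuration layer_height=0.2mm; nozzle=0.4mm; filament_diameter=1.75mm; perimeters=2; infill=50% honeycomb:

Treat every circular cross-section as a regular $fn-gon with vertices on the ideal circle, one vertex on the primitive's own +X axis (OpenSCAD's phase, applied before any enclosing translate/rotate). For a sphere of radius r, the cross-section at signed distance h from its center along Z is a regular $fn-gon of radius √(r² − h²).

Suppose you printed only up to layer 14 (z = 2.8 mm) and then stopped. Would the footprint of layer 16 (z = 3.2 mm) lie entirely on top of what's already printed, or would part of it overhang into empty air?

part overhangs

Compare the two slices. At z = 2.8: the r=4.5 sphere contributes a regular 24-gon of circumradius √(4.5²−1.7²) = 4.167 (area = (24/2)·4.167²·sin(360°/24) = 53.92 mm²). At z = 3.2: the sphere: section is a regular 24-gon, circumradius = √(r²−h²) = √(4.5²−1.3²) = 4.308 (area = (24/2)·4.308²·sin(360°/24) = 57.64 mm²). Checking containment: at z = 3.2 the cross-section extends beyond the z = 2.8 cross-section by about 3.73 mm².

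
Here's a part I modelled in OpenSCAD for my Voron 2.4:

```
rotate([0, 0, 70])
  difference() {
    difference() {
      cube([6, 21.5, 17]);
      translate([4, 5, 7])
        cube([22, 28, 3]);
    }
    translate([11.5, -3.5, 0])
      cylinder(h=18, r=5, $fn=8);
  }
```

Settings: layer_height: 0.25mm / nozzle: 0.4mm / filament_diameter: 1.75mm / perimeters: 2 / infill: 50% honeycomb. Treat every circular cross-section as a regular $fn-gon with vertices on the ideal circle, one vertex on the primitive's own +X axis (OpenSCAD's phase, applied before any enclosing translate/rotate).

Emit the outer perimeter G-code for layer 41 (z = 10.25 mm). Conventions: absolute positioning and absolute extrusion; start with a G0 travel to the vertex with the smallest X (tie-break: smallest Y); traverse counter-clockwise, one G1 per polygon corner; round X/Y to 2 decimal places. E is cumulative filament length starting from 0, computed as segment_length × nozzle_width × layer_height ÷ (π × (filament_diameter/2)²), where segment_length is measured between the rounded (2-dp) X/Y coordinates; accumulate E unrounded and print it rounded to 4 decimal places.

G0 X-20.20 Y7.35 Z10.25
G1 X0.00 Y0.00 E0.8937
G1 X2.05 Y5.64 E1.1432
G1 X-18.15 Y12.99 E2.0369
G1 X-20.20 Y7.35 E2.2864

At z = 10.25 mm: the cube is present — its section is the full 6×21.5 rectangle; the cube at (4, 5) is not intersected at this z (z outside [7, 10]); After the difference (first − rest): none of the subtracted shapes is present at this height, so the 6×21.5 cube is unchanged — 1 connected region; the r=5 cylinder at (11.5, -3.5) contributes a regular 8-gon of circumradius 5; After the difference (first − rest): starting from the result so far, the r=5 cylinder at (11.5, -3.5) misses the remaining region (no effect) — 1 connected region; (rotated 70° about Z; rotation is an isometry so areas/perimeters/island counts are preserved). The outline is a single polygon with 4 vertices. Extrusion per mm of travel: 0.4 × 0.25 / (π × 0.875²) = 0.041575. Accumulating E over each segment gives final E = 2.2864.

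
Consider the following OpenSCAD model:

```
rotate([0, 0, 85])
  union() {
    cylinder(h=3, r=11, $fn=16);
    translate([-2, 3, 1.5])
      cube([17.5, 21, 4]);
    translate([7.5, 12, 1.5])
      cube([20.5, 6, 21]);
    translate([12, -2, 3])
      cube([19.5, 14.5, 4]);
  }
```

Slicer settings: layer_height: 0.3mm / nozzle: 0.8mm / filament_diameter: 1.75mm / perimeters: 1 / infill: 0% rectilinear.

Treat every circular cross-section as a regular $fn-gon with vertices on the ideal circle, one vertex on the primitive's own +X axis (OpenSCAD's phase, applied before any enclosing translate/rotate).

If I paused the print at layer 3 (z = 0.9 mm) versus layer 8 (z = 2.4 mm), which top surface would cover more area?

Layer 3 (z = 0.9): the r=11 cylinder contributes a regular 16-gon of circumradius 11 (area = (16/2)·11.000²·sin(360°/16) = 370.44 mm²); the cube at (-2, 3) does not reach this height (z outside [1.5, 5.5]); the cube at (7.5, 12) is not intersected at this z (z outside [1.5, 22.5]); the cube at (12, -2) is not intersected at this z (z outside [3, 7]); Taking the union: only the r=11 cylinder is present, so the union is just that shape — area = 370.44 mm²; (whole slice rotated 85° about Z — lengths, areas and connectivity unchanged). So its area = 370.44 mm². Layer 8 (z = 2.4): the r=11 cylinder contributes a regular 16-gon of circumradius 11 (area = (16/2)·11.000²·sin(360°/16) = 370.44 mm²); the 17.5×21 cube at (-2, 3) contributes its full rectangle (area 367.50 mm²); the cube at (7.5, 12) is present — its section is the full 20.5×6 rectangle (area 123.00 mm²); the cube at (12, -2) is not intersected at this z (z outside [3, 7]); Merging all regions: the regions partially overlap — summed areas 860.94 mm² minus the doubly-counted overlap 124.11 mm² gives 736.83 mm² — area = 736.83 mm²; (rotated 85° about Z; rotation is an isometry so areas/perimeters/island counts are preserved). So its area = 736.83 mm². Layer 8 is larger (736.83 vs 370.44 mm²).

layer 8 (z = 2.4 mm)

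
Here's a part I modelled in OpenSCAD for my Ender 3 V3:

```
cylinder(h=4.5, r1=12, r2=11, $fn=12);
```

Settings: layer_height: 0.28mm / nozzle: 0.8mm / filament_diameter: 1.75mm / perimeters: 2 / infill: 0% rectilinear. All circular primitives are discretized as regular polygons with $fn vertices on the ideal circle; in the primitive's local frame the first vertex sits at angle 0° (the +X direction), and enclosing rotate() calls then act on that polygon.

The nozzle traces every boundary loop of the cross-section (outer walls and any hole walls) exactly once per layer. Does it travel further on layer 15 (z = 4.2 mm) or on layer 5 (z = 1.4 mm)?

layer 5 (z = 1.4 mm)

Layer 15 (z = 4.2): the cone: at t=0.933 of its height the radius interpolates to r₁+(r₂−r₁)t = 11.067, giving a regular 12-gon of that circumradius (perimeter = 2·12·11.067·sin(180°/12) = 68.74 mm). So its perimeter = 68.74 mm. Layer 5 (z = 1.4): the cone: at t=0.311 of its height the radius interpolates to r₁+(r₂−r₁)t = 11.689, giving a regular 12-gon of that circumradius (perimeter = 2·12·11.689·sin(180°/12) = 72.61 mm). So its perimeter = 72.61 mm. Layer 5 is larger (72.61 vs 68.74 mm).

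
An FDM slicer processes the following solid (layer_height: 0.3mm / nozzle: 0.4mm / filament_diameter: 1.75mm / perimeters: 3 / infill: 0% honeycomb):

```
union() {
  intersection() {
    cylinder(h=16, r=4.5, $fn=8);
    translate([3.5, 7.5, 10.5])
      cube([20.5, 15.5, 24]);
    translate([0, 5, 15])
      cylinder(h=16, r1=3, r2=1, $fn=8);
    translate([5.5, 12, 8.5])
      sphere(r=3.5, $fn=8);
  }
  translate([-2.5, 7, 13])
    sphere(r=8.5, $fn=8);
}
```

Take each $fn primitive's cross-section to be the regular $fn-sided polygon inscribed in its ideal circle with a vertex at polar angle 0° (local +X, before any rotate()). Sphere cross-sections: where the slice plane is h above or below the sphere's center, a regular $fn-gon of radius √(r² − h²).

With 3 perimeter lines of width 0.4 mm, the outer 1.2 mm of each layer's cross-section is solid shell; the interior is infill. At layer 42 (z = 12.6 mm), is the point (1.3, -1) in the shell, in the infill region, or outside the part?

outside

At z = 12.6 mm: the r=4.5 cylinder contributes a regular 8-gon of circumradius 4.5; the cube at (3.5, 7.5) (footprint 20.5×15.5) is included at this height; the cone at (0, 5) does not reach this height (z outside [15, 31]); the sphere at (5.5, 12) does not reach this height (|z−center|=4.100 > r=3.5); Taking the intersection: at least one operand is absent at this height, so nothing remains; the r=8.5 sphere at (-2.5, 7) slices to a regular 8-gon of circumradius 8.491 (√(r²−h²) with h=0.4 from center); Merging all regions: only the r=8.5 sphere at (-2.5, 7) is present, so the union is just that shape — 1 connected region. Overall, the cross-section is a single solid region. The nearest boundary edge runs (-2.50, -1.49)→(3.50, 1.00); distance from the point to it = 1.00 mm. The point is not inside any of the regions above, so it lies outside the cross-section (1.00 mm from the nearest boundary).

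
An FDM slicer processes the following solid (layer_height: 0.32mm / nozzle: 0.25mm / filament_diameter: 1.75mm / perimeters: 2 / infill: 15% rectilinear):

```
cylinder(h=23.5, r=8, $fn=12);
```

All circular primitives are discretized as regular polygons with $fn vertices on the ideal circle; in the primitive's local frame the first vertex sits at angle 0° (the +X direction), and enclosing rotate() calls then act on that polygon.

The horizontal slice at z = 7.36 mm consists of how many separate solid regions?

1

At z = 7.36 mm: the r=8 cylinder contributes a regular 12-gon of circumradius 8. The result has 1 disconnected region.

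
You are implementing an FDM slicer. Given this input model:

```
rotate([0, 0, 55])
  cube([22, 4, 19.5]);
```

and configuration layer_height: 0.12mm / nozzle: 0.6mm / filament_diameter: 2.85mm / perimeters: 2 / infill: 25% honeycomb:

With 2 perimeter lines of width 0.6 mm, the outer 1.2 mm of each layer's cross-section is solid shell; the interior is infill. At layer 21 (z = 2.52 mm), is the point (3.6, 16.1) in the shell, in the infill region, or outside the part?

At z = 2.52 mm: the 22×4 cube contributes its full rectangle; (rotated 55° about Z; rotation is an isometry so areas/perimeters/island counts are preserved). Overall, the cross-section is a single solid region. Undo the 55° rotation: the query point maps to (15.253, 6.286) in the un-rotated model frame. The nearest boundary edge runs (22.00, 4.00)→(0.00, 4.00); distance from the point to it = 2.29 mm. The point is not inside any of the regions above, so it lies outside the cross-section (2.29 mm from the nearest boundary).

outside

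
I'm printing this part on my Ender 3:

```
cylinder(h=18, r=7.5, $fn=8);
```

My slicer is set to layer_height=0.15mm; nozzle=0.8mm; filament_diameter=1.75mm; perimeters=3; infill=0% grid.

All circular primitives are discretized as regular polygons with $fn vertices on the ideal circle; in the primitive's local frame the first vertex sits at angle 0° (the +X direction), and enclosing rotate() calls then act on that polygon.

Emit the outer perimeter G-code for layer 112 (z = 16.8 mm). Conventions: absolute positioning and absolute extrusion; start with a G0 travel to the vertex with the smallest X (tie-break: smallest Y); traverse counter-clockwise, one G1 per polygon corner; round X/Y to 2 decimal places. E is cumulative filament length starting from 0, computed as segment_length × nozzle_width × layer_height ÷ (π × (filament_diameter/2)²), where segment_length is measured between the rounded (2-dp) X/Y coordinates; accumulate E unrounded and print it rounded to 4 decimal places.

At z = 16.8 mm: the r=7.5 cylinder contributes a regular 8-gon of circumradius 7.5. The outline is a single polygon with 8 vertices. Extrusion per mm of travel: 0.8 × 0.15 / (π × 0.875²) = 0.049890. Accumulating E over each segment gives final E = 2.2903.

G0 X-7.50 Y0.00 Z16.80
G1 X-5.30 Y-5.30 E0.2863
G1 X0.00 Y-7.50 E0.5726
G1 X5.30 Y-5.30 E0.8589
G1 X7.50 Y0.00 E1.1452
G1 X5.30 Y5.30 E1.4315
G1 X0.00 Y7.50 E1.7178
G1 X-5.30 Y5.30 E2.0041
G1 X-7.50 Y0.00 E2.2903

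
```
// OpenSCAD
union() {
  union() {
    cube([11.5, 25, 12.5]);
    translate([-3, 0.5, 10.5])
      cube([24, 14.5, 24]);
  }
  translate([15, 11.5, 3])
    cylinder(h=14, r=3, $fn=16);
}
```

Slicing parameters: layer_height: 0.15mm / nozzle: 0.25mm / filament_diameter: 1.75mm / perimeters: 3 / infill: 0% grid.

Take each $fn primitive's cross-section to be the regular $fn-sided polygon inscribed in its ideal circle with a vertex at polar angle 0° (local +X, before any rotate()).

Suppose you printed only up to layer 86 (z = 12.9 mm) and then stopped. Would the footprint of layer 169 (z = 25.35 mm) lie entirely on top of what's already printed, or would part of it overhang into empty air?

entirely on top

Compare the two slices. At z = 12.9: the cube is absent (z outside [0, 12.5]); the cube at (-3, 0.5) is present — its section is the full 24×14.5 rectangle (area 348.00 mm²); Taking the union: only the 24×14.5 cube at (-3, 0.5) is present, so the union is just that shape — area = 348.00 mm²; the r=3 cylinder at (15, 11.5) contributes a regular 16-gon of circumradius 3 (area = (16/2)·3.000²·sin(360°/16) = 27.55 mm²); Combining (union): the r=3 cylinder at (15, 11.5) lies entirely inside that combined region, so the union is just that combined region — area = 348.00 mm². At z = 25.35: the cube is absent (z outside [0, 12.5]); the cube at (-3, 0.5) (footprint 24×14.5) is included at this height (area 348.00 mm²); Taking the union: only the 24×14.5 cube at (-3, 0.5) is present, so the union is just that shape — area = 348.00 mm²; the cylinder at (15, 11.5) is absent (z outside [3, 17]); Taking the union: only the result so far is present, so the union is just that shape — area = 348.00 mm². Checking containment: the cross-section at z = 25.35 is a subset of the cross-section at z = 12.9.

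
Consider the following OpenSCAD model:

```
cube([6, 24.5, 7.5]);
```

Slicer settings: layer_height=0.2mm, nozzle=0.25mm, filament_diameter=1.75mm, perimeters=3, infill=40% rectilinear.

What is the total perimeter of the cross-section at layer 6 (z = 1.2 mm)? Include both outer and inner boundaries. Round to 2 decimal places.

61.00 mm

At z = 1.2 mm: the 6×24.5 cube contributes its full rectangle (perimeter 61.00 mm). Overall, the cross-section is a single solid region. Total boundary length (outer) = 61.00 mm.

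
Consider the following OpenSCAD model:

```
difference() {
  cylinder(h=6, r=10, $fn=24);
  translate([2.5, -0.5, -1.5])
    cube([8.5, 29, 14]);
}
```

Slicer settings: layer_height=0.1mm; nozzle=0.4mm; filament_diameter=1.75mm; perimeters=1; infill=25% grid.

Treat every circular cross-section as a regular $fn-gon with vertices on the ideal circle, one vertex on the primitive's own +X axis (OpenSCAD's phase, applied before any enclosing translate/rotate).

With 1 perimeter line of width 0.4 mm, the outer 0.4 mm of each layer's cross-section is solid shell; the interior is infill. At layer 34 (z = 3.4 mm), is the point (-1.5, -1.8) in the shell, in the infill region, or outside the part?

At z = 3.4 mm: the r=10 cylinder gives a regular 24-gon of circumradius 10 (constant along its height); the cube at (2.5, -0.5) is present — its section is the full 8.5×29 rectangle; Subtracting the remaining from the first: starting from the r=10 cylinder, the 8.5×29 cube at (2.5, -0.5) partially overlaps it — only the 56.79 mm² overlap (of its 246.50 mm²) is removed, clipping the outline — 1 connected region. Overall, the cross-section is a single solid region. The nearest boundary edge runs (2.50, 9.67)→(2.50, -0.50); distance from the point to it = 4.21 mm. The point is inside the cross-section and 4.21 mm from the nearest boundary — more than the 0.4 mm shell width (1 × 0.4), so it's in the infill interior.

infill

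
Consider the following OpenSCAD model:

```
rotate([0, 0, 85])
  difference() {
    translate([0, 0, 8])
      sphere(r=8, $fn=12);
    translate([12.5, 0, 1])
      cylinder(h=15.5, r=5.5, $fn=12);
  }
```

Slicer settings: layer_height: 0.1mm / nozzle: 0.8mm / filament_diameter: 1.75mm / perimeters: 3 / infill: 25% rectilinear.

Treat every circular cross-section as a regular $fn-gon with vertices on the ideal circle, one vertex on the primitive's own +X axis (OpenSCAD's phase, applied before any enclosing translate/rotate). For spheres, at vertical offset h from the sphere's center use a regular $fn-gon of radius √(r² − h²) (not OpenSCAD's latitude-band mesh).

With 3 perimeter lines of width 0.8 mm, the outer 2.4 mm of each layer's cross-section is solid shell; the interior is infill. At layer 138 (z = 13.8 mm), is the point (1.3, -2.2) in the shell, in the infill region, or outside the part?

infill

At z = 13.8 mm: the r=8 sphere contributes a regular 12-gon of circumradius √(8²−5.8²) = 5.510; the r=5.5 cylinder at (12.5, 0) gives a regular 12-gon of circumradius 5.5 (constant along its height); After the difference (first − rest): starting from the r=8 sphere, the r=5.5 cylinder at (12.5, 0) misses the remaining region (no effect) — 1 connected region; (whole slice rotated 85° about Z — lengths, areas and connectivity unchanged). Overall, the cross-section is a single solid region. Undo the 85° rotation: the query point maps to (-2.078, -1.487) in the un-rotated model frame. The nearest boundary edge runs (-2.75, -4.77)→(-4.77, -2.75); distance from the point to it = 2.80 mm. The point is inside the cross-section and 2.80 mm from the nearest boundary — more than the 2.4 mm shell width (3 × 0.8), so it's in the infill interior.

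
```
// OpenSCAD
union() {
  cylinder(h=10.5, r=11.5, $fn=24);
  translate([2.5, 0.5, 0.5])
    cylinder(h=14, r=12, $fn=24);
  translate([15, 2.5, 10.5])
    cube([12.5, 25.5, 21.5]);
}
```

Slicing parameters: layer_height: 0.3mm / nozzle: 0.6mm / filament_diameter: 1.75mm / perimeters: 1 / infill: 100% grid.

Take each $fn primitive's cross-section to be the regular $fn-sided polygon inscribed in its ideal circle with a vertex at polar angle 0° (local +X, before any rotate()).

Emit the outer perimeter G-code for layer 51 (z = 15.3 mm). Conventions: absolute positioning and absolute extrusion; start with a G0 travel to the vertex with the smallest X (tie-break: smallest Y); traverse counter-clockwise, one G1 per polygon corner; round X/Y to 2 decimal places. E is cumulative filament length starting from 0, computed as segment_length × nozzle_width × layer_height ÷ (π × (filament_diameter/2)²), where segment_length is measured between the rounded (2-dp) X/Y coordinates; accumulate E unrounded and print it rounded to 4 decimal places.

G0 X15.00 Y2.50 Z15.30
G1 X27.50 Y2.50 E0.9354
G1 X27.50 Y28.00 E2.8437
G1 X15.00 Y28.00 E3.7792
G1 X15.00 Y2.50 E5.6875

At z = 15.3 mm: the cylinder does not reach this height (z outside [0, 10.5]); the cylinder at (2.5, 0.5) is absent (z outside [0.5, 14.5]); the cube at (15, 2.5) (footprint 12.5×25.5) is included at this height; Taking the union: only the 12.5×25.5 cube at (15, 2.5) is present, so the union is just that shape — 1 connected region. The outline is a single polygon with 4 vertices. Extrusion per mm of travel: 0.6 × 0.3 / (π × 0.875²) = 0.074835. Accumulating E over each segment gives final E = 5.6875.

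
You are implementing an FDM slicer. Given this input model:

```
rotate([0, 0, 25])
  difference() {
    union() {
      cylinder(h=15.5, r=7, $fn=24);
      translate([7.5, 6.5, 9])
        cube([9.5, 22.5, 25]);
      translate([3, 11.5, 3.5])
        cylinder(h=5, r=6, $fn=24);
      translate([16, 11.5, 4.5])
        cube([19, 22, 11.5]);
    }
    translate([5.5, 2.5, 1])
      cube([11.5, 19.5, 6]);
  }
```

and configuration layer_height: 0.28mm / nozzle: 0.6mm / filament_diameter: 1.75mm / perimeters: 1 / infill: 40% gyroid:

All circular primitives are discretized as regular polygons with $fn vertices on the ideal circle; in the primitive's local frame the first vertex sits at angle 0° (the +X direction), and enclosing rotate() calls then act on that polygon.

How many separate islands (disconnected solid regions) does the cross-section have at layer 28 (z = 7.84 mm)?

At z = 7.84 mm: the cylinder: section is a regular 24-gon, circumradius r=7; the cube at (7.5, 6.5) is absent (z outside [9, 34]); the cylinder at (3, 11.5): section is a regular 24-gon, circumradius r=6; the cube at (16, 11.5) (footprint 19×22) is included at this height; Merging all regions: the regions partially overlap (shared area 3.54 mm²), so overlapping operands fuse into one piece — 2 connected regions; the cube at (5.5, 2.5) is absent (z outside [1, 7]); Taking the first minus the rest: none of the subtracted shapes is present at this height, so the result so far is unchanged — 2 connected regions; (whole slice rotated 25° about Z — lengths, areas and connectivity unchanged). Overall, the cross-section has 2 separate islands. Island count = 2.

2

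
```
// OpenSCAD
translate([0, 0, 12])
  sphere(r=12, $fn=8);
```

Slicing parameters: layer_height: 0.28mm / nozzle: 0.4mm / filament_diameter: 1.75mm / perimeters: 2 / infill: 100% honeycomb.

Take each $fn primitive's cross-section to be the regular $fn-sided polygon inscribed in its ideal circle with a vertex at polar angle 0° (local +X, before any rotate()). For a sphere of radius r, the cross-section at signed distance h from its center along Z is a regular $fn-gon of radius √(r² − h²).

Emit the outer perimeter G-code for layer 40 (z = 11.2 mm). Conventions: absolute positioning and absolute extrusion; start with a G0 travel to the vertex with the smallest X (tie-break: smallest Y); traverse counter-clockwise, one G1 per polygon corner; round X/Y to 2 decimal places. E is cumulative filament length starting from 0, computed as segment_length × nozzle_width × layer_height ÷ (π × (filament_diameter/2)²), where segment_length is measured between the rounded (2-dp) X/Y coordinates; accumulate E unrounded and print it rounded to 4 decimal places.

G0 X-11.97 Y0.00 Z11.20
G1 X-8.47 Y-8.47 E0.4267
G1 X0.00 Y-11.97 E0.8535
G1 X8.47 Y-8.47 E1.2802
G1 X11.97 Y0.00 E1.7070
G1 X8.47 Y8.47 E2.1337
G1 X0.00 Y11.97 E2.5605
G1 X-8.47 Y8.47 E2.9872
G1 X-11.97 Y0.00 E3.4140

At z = 11.2 mm: the r=12 sphere slices to a regular 8-gon of circumradius 11.973 (√(r²−h²) with h=0.8 from center). The outline is a single polygon with 8 vertices. Extrusion per mm of travel: 0.4 × 0.28 / (π × 0.875²) = 0.046564. Accumulating E over each segment gives final E = 3.4140.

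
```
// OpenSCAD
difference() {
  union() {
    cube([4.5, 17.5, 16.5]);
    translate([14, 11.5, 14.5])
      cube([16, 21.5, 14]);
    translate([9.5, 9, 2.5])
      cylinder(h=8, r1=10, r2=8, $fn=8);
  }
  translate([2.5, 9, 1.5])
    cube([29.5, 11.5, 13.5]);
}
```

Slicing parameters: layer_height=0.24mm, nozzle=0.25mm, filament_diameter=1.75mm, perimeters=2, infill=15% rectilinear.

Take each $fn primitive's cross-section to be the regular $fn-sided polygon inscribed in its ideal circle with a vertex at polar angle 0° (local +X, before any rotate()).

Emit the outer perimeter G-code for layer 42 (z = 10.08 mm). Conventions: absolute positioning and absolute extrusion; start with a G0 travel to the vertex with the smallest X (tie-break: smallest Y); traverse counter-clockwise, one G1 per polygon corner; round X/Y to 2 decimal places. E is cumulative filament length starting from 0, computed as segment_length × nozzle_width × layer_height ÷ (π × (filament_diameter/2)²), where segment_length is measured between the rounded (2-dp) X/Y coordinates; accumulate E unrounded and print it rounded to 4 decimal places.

At z = 10.08 mm: the cube (footprint 4.5×17.5) is included at this height; the cube at (14, 11.5) is not intersected at this z (z outside [14.5, 28.5]); the cone at (9.5, 9) contributes a regular 8-gon of circumradius 8.105 (interpolated between r1=10 and r2=8 at t=0.948); Taking the union: the regions partially overlap (shared area 22.21 mm²), so overlapping operands fuse into one piece — 1 connected region; the 29.5×11.5 cube at (2.5, 9) contributes its full rectangle; After the difference (first − rest): starting from that combined region, the 29.5×11.5 cube at (2.5, 9) partially overlaps it — only the 98.80 mm² overlap (of its 339.25 mm²) is removed, clipping the outline — 1 connected region. The outline is a single polygon with 9 vertices. Extrusion per mm of travel: 0.25 × 0.24 / (π × 0.875²) = 0.024945. Accumulating E over each segment gives final E = 1.7188.

G0 X0.00 Y0.00 Z10.08
G1 X4.50 Y0.00 E0.1123
G1 X4.50 Y2.97 E0.1863
G1 X9.50 Y0.89 E0.3214
G1 X15.23 Y3.27 E0.4762
G1 X17.61 Y9.00 E0.6310
G1 X2.50 Y9.00 E1.0079
G1 X2.50 Y17.50 E1.2199
G1 X0.00 Y17.50 E1.2823
G1 X0.00 Y0.00 E1.7188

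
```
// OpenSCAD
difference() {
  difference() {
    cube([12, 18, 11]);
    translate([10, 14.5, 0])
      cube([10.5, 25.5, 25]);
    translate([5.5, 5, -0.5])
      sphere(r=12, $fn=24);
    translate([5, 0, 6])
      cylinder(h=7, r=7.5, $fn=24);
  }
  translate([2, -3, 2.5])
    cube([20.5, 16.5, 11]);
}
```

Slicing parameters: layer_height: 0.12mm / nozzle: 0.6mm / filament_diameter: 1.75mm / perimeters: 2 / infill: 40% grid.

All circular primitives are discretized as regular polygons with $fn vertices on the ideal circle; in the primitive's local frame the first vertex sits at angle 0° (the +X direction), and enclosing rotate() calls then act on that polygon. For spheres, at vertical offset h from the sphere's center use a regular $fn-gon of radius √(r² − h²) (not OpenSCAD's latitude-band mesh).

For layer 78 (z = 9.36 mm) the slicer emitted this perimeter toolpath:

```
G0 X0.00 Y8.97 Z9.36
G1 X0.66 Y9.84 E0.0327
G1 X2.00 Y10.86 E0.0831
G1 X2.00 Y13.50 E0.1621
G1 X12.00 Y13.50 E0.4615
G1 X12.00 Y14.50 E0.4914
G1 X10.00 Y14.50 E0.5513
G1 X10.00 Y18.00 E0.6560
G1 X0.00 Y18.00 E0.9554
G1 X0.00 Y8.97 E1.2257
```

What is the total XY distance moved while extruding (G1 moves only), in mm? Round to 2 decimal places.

40.95 mm

Sum the Euclidean lengths of each G1 segment: total = 40.95 mm.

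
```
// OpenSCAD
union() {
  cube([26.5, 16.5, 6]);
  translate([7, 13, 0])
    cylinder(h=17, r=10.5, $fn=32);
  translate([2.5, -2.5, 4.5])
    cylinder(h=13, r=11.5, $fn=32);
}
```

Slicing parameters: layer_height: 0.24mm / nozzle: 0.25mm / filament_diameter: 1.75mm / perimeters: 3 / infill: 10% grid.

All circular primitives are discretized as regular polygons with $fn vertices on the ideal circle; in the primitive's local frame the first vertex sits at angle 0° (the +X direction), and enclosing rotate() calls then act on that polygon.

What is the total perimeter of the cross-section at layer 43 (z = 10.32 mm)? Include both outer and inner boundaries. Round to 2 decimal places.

At z = 10.32 mm: the cube does not reach this height (z outside [0, 6]); the r=10.5 cylinder at (7, 13) gives a regular 32-gon of circumradius 10.5 (constant along its height) (perimeter = 2·32·10.500·sin(180°/32) = 65.87 mm); the r=11.5 cylinder at (2.5, -2.5) gives a regular 32-gon of circumradius 11.5 (constant along its height) (perimeter = 2·32·11.500·sin(180°/32) = 72.14 mm); Combining (union): the regions partially overlap (shared area 58.92 mm²), so the edge portions inside another operand are dropped and the merged outline is re-measured after clipping — boundary = 105.37 mm. Overall, the cross-section is a single solid region. Total boundary length (outer) = 105.37 mm.

105.37 mm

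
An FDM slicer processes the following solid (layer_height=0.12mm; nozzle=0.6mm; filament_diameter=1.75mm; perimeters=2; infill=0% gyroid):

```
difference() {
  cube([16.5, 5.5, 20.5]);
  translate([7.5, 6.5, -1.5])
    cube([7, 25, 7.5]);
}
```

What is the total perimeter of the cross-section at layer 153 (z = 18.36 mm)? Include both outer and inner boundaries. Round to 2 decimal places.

44.00 mm

At z = 18.36 mm: the 16.5×5.5 cube contributes its full rectangle (perimeter 44.00 mm); the cube at (7.5, 6.5) is not intersected at this z (z outside [-1.5, 6]); Subtracting the remaining from the first: none of the subtracted shapes is present at this height, so the 16.5×5.5 cube is unchanged — boundary = 44.00 mm. Overall, the cross-section is a single solid region. Total boundary length (outer) = 44.00 mm.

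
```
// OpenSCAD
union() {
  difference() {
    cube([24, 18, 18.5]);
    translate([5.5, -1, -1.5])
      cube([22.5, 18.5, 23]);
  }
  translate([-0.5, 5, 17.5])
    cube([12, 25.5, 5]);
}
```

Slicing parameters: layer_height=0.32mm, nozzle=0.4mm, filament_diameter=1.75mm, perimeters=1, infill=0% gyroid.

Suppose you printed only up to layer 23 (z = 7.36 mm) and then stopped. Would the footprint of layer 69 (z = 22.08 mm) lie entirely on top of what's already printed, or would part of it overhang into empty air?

Compare the two slices. At z = 7.36: the cube is present — its section is the full 24×18 rectangle (area 432.00 mm²); the cube at (5.5, -1) (footprint 22.5×18.5) is included at this height (area 416.25 mm²); Taking the first minus the rest: starting from the 24×18 cube (432.00 mm²), the 22.5×18.5 cube at (5.5, -1) partially overlaps it — only the 323.75 mm² overlap (of its 416.25 mm²) is removed, clipping the outline — area = 108.25 mm²; the cube at (-0.5, 5) is absent (z outside [17.5, 22.5]); Taking the union: only that combined region is present, so the union is just that shape — area = 108.25 mm². At z = 22.08: the cube is absent (z outside [0, 18.5]); the cube at (5.5, -1) is not intersected at this z (z outside [-1.5, 21.5]); Subtracting the remaining from the first: the first operand is absent here, so nothing remains; the cube at (-0.5, 5) (footprint 12×25.5) is included at this height (area 306.00 mm²); Merging all regions: only the 12×25.5 cube at (-0.5, 5) is present, so the union is just that shape — area = 306.00 mm². Checking containment: at z = 22.08 the cross-section extends beyond the z = 7.36 cross-section by about 231.50 mm².

part overhangs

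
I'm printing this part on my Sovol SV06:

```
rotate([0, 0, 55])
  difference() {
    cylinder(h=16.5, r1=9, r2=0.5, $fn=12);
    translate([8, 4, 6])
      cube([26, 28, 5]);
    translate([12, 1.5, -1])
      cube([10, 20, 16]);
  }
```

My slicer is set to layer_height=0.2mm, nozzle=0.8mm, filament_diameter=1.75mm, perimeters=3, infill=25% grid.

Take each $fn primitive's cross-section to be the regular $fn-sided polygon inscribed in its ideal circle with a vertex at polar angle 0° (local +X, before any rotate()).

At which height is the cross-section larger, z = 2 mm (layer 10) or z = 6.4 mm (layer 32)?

Layer 10 (z = 2): the cone contributes a regular 12-gon of circumradius 7.970 (interpolated between r1=9 and r2=0.5 at t=0.121) (area = (12/2)·7.970²·sin(360°/12) = 190.55 mm²); the cube at (8, 4) is not intersected at this z (z outside [6, 11]); the cube at (12, 1.5) is present — its section is the full 10×20 rectangle (area 200.00 mm²); After the difference (first − rest): starting from the cone (190.55 mm²), the 10×20 cube at (12, 1.5) misses the remaining region (no effect) — area = 190.55 mm²; (rotated 55° about Z; rotation is an isometry so areas/perimeters/island counts are preserved). So its area = 190.55 mm². Layer 32 (z = 6.4): the cone contributes a regular 12-gon of circumradius 5.703 (interpolated between r1=9 and r2=0.5 at t=0.388) (area = (12/2)·5.703²·sin(360°/12) = 97.57 mm²); the 26×28 cube at (8, 4) contributes its full rectangle (area 728.00 mm²); the cube at (12, 1.5) (footprint 10×20) is included at this height (area 200.00 mm²); After the difference (first − rest): starting from the cone (97.57 mm²), the 26×28 cube at (8, 4) misses the remaining region (no effect); the 10×20 cube at (12, 1.5) misses the remaining region (no effect) — area = 97.57 mm²; (rotated 55° about Z; rotation is an isometry so areas/perimeters/island counts are preserved). So its area = 97.57 mm². Layer 10 is larger (190.55 vs 97.57 mm²).

layer 10 (z = 2 mm)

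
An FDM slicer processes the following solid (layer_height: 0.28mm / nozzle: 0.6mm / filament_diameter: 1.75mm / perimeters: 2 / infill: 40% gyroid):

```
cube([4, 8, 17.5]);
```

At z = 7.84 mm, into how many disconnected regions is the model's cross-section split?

At z = 7.84 mm: the cube (footprint 4×8) is included at this height. The result has 1 disconnected region.

1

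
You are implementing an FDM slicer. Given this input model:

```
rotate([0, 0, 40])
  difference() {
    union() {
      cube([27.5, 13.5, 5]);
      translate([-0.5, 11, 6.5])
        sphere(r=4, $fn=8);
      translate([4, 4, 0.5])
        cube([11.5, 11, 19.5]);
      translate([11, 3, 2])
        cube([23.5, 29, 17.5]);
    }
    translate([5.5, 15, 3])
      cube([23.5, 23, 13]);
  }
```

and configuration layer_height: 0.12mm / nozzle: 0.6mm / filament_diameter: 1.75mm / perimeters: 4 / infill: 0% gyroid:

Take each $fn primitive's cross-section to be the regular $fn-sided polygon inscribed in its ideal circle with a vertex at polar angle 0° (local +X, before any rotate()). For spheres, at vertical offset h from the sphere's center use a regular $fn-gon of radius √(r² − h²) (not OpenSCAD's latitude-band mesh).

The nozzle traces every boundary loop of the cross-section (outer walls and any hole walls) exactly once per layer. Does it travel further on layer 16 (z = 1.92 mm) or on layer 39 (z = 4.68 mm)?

Layer 16 (z = 1.92): the 27.5×13.5 cube contributes its full rectangle (perimeter 82.00 mm); the sphere at (-0.5, 11) is absent (|z−center|=4.580 > r=4); the 11.5×11 cube at (4, 4) contributes its full rectangle (perimeter 45.00 mm); the cube at (11, 3) is not intersected at this z (z outside [2, 19.5]); Taking the union: the regions partially overlap (shared area 109.25 mm²), so the edge portions inside another operand are dropped and the merged outline is re-measured after clipping — boundary = 85.00 mm; the cube at (5.5, 15) is not intersected at this z (z outside [3, 16]); Taking the first minus the rest: none of the subtracted shapes is present at this height, so that combined region is unchanged — boundary = 85.00 mm; (rotated 40° about Z; rotation is an isometry so areas/perimeters/island counts are preserved). So its perimeter = 85.00 mm. Layer 39 (z = 4.68): the cube (footprint 27.5×13.5) is included at this height (perimeter 82.00 mm); the r=4 sphere at (-0.5, 11) contributes a regular 8-gon of circumradius √(4²−1.82²) = 3.562 (perimeter = 2·8·3.562·sin(180°/8) = 21.81 mm); the cube at (4, 4) is present — its section is the full 11.5×11 rectangle (perimeter 45.00 mm); the cube at (11, 3) is present — its section is the full 23.5×29 rectangle (perimeter 105.00 mm); Merging all regions: the regions partially overlap (shared area 302.85 mm²), so the edge portions inside another operand are dropped and the merged outline is re-measured after clipping — boundary = 139.31 mm; the cube at (5.5, 15) (footprint 23.5×23) is included at this height (perimeter 93.00 mm); Taking the first minus the rest: starting from the result so far, the 23.5×23 cube at (5.5, 15) partially overlaps it — only the 306.00 mm² overlap (of its 540.50 mm²) is removed, clipping the outline — boundary = 139.31 mm; (whole slice rotated 40° about Z — lengths, areas and connectivity unchanged). So its perimeter = 139.31 mm. Layer 39 is larger (139.31 vs 85.00 mm).

layer 39 (z = 4.68 mm)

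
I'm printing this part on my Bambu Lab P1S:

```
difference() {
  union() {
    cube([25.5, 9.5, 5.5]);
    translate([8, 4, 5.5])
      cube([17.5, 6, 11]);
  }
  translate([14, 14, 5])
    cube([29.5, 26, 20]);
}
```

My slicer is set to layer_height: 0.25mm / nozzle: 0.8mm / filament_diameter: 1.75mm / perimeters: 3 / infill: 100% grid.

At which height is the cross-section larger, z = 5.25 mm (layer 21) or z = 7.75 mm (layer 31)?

Layer 21 (z = 5.25): the cube (footprint 25.5×9.5) is included at this height (area 242.25 mm²); the cube at (8, 4) is absent (z outside [5.5, 16.5]); Combining (union): only the 25.5×9.5 cube is present, so the union is just that shape — area = 242.25 mm²; the cube at (14, 14) is present — its section is the full 29.5×26 rectangle (area 767.00 mm²); Taking the first minus the rest: starting from the result so far (242.25 mm²), the 29.5×26 cube at (14, 14) misses the remaining region (no effect) — area = 242.25 mm². So its area = 242.25 mm². Layer 31 (z = 7.75): the cube is not intersected at this z (z outside [0, 5.5]); the cube at (8, 4) is present — its section is the full 17.5×6 rectangle (area 105.00 mm²); Combining (union): only the 17.5×6 cube at (8, 4) is present, so the union is just that shape — area = 105.00 mm²; the cube at (14, 14) (footprint 29.5×26) is included at this height (area 767.00 mm²); Taking the first minus the rest: starting from the result so far (105.00 mm²), the 29.5×26 cube at (14, 14) misses the remaining region (no effect) — area = 105.00 mm². So its area = 105.00 mm². Layer 21 is larger (242.25 vs 105.00 mm²).

layer 21 (z = 5.25 mm)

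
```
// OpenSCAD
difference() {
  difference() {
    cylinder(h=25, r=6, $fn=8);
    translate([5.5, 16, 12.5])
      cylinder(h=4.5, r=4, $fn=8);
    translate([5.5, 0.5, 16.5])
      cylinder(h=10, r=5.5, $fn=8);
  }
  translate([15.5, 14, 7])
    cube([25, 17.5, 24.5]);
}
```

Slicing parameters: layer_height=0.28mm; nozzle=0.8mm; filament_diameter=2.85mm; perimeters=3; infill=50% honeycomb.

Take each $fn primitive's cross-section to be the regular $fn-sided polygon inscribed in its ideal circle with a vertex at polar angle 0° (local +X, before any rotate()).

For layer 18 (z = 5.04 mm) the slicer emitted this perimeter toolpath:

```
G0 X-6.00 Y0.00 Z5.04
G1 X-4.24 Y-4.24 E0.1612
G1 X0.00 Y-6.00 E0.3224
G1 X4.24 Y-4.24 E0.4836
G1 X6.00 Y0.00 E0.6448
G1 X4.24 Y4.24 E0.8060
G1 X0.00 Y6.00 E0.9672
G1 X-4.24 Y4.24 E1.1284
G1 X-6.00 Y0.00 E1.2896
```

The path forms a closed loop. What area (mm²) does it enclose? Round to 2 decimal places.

Apply the shoelace formula to the sequence of (X, Y) vertices; enclosed area = 101.76 mm².

101.76 mm²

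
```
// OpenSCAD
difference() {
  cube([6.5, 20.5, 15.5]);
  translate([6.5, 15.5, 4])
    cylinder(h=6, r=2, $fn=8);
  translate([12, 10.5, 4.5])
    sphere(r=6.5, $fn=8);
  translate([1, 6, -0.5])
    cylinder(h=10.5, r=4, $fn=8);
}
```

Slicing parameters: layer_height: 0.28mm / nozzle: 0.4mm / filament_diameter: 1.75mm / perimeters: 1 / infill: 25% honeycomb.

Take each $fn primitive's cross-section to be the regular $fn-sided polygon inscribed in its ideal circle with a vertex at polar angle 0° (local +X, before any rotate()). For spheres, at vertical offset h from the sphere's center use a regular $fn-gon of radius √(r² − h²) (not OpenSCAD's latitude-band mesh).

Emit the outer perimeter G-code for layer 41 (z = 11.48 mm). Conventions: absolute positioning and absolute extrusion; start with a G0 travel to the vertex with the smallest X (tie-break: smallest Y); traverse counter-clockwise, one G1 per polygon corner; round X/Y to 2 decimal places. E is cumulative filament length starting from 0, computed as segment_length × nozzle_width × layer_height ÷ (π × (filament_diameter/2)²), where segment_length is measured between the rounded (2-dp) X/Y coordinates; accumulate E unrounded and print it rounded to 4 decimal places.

G0 X0.00 Y0.00 Z11.48
G1 X6.50 Y0.00 E0.3027
G1 X6.50 Y20.50 E1.2572
G1 X0.00 Y20.50 E1.5599
G1 X0.00 Y0.00 E2.5145

At z = 11.48 mm: the 6.5×20.5 cube contributes its full rectangle; the cylinder at (6.5, 15.5) is not intersected at this z (z outside [4, 10]); the sphere at (12, 10.5) does not reach this height (|z−center|=6.980 > r=6.5); the cylinder at (1, 6) is not intersected at this z (z outside [-0.5, 10]); After the difference (first − rest): none of the subtracted shapes is present at this height, so the 6.5×20.5 cube is unchanged — 1 connected region. The outline is a single polygon with 4 vertices. Extrusion per mm of travel: 0.4 × 0.28 / (π × 0.875²) = 0.046564. Accumulating E over each segment gives final E = 2.5145.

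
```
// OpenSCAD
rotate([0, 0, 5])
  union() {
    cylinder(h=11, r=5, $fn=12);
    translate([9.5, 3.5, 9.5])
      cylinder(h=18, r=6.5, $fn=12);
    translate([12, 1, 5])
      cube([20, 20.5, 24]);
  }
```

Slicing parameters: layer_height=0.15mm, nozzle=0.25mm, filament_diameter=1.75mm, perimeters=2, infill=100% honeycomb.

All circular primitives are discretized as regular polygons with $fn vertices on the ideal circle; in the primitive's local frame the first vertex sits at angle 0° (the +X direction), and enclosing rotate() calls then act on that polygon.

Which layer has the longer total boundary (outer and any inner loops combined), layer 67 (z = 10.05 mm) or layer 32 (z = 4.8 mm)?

Layer 67 (z = 10.05): the r=5 cylinder gives a regular 12-gon of circumradius 5 (constant along its height) (perimeter = 2·12·5.000·sin(180°/12) = 31.06 mm); the r=6.5 cylinder at (9.5, 3.5) contributes a regular 12-gon of circumradius 6.5 (perimeter = 2·12·6.500·sin(180°/12) = 40.38 mm); the 20×20.5 cube at (12, 1) contributes its full rectangle (perimeter 81.00 mm); Taking the union: the regions partially overlap (shared area 29.11 mm²), so the edge portions inside another operand are dropped and the merged outline is re-measured after clipping — boundary = 120.62 mm; (whole slice rotated 5° about Z — lengths, areas and connectivity unchanged). So its perimeter = 120.62 mm. Layer 32 (z = 4.8): the r=5 cylinder contributes a regular 12-gon of circumradius 5 (perimeter = 2·12·5.000·sin(180°/12) = 31.06 mm); the cylinder at (9.5, 3.5) does not reach this height (z outside [9.5, 27.5]); the cube at (12, 1) is not intersected at this z (z outside [5, 29]); Taking the union: only the r=5 cylinder is present, so the union is just that shape — boundary = 31.06 mm; (whole slice rotated 5° about Z — lengths, areas and connectivity unchanged). So its perimeter = 31.06 mm. Layer 67 is larger (120.62 vs 31.06 mm).

layer 67 (z = 10.05 mm)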